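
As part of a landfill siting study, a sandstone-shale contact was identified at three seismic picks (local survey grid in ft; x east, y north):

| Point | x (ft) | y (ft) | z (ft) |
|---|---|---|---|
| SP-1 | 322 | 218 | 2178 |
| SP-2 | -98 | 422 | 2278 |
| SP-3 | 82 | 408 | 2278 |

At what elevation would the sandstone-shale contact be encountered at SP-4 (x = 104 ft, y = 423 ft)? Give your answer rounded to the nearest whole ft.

Two edge vectors: SP-1→SP-2 = (-420, 204, 100), SP-1→SP-3 = (-240, 190, 100).
Normal n = (SP-1→SP-2) × (SP-1→SP-3) = (1400, 18000, -30840).
So ∂z/∂x = −n_x/n_z = 0.04540 and ∂z/∂y = −n_y/n_z = 0.58366.
Intercept c from SP-1: 2178 − 14.62 − 127.24 = 2036.15.
At (104, 423): z = 4.7 + 246.9 + 2036.15 = 2287.8 ft.

2288 ft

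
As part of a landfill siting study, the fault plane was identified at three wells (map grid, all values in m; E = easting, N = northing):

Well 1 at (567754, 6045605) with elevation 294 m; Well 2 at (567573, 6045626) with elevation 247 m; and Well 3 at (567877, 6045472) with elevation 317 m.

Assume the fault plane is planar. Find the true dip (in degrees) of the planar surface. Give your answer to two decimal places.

Let the plane be z = a·E + b·N + c.
Well 2−Well 1: −181a + 21b = −47;  Well 3−Well 1: 123a − 133b = 23.
Solving gives a = 0.26840, b = 0.07529.
Gradient magnitude |∇z| = √(a² + b²) = √(0.07204 + 0.00567) = 0.27876.
True dip = arctan(0.27876) = 15.58°, dipping toward WSW (azimuth ≈ 254°).

15.58°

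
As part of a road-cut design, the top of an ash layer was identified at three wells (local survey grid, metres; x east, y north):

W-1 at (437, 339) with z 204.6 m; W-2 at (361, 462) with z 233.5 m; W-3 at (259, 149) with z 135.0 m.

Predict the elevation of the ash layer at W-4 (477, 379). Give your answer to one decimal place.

Let the plane be z = a·x + b·y + c.
W-2−W-1: −76a + 123b = 28.9;  W-3−W-1: −178a − 190b = −69.6.
Solving gives a = 0.08449, b = 0.28716.
Then c = 204.6 − a·437 − b·339 = 70.33.
At (477, 379): z = 40.3 + 108.8 + 70.33 = 219.5 m.

219.5 m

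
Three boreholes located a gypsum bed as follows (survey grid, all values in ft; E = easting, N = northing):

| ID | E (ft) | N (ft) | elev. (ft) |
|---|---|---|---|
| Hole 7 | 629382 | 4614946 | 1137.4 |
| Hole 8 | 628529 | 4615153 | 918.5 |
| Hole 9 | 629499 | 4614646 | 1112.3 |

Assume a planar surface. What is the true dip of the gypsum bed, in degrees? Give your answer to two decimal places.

Let the plane be z = a·E + b·N + c.
Hole 8−Hole 7: −853a + 207b = −218.9;  Hole 9−Hole 7: 117a − 300b = −25.1.
Solving gives a = 0.30588, b = 0.20296.
Gradient magnitude |∇z| = √(a² + b²) = √(0.09356 + 0.04119) = 0.36709.
True dip = arctan(0.36709) = 20.16°, dipping toward WSW (azimuth ≈ 236°).

20.16°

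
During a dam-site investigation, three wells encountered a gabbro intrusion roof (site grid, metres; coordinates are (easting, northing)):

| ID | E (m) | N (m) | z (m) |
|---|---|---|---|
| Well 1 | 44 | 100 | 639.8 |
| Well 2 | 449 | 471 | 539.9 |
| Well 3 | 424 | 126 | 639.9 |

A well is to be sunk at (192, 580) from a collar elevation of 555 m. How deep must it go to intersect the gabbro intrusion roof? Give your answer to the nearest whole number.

Two edge vectors: Well 1→Well 2 = (405, 371, -99.9), Well 1→Well 3 = (380, 26, 0.1).
Normal n = (Well 1→Well 2) × (Well 1→Well 3) = (2634.5, -38002.5, -130450).
So ∂z/∂E = −n_x/n_z = 0.02020 and ∂z/∂N = −n_y/n_z = −0.29132.
Intercept c from Well 1: 639.8 − 0.89 + 29.13 = 668.04.
At (192, 580): z_contact = 3.9 − 169.0 + 668.04 = 503.0 m.
Depth below ground = 555 − 503.0 = 52 m.

52 m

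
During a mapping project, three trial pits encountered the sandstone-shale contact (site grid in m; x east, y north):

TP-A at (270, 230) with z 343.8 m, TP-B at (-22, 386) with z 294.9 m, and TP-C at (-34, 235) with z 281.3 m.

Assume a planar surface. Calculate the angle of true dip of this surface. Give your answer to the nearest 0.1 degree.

12.4°

Two edge vectors: TP-A→TP-B = (-292, 156, -48.9), TP-A→TP-C = (-304, 5, -62.5).
Normal n = (TP-A→TP-B) × (TP-A→TP-C) = (-9505.5, -3384.4, 45964).
So ∂z/∂x = −n_x/n_z = 0.20680 and ∂z/∂y = −n_y/n_z = 0.07363.
Gradient magnitude |∇z| = √(a² + b²) = √(0.04277 + 0.00542) = 0.21952.
True dip = arctan(0.21952) = 12.4°, dipping toward WSW (azimuth ≈ 250°).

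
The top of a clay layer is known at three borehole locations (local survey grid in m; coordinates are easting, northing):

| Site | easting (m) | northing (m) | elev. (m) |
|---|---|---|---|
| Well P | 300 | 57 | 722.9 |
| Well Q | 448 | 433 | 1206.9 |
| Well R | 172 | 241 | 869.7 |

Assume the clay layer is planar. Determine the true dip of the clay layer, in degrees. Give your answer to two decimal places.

50.14°

Two edge vectors: Well P→Well Q = (148, 376, 484), Well P→Well R = (-128, 184, 146.8).
Normal n = (Well P→Well Q) × (Well P→Well R) = (-33859.2, -83678.4, 75360).
So ∂z/∂easting = −n_x/n_z = 0.44930 and ∂z/∂northing = −n_y/n_z = 1.11038.
Gradient magnitude |∇z| = √(a² + b²) = √(0.20187 + 1.23295) = 1.19784.
True dip = arctan(1.19784) = 50.14°, dipping toward SSW (azimuth ≈ 202°).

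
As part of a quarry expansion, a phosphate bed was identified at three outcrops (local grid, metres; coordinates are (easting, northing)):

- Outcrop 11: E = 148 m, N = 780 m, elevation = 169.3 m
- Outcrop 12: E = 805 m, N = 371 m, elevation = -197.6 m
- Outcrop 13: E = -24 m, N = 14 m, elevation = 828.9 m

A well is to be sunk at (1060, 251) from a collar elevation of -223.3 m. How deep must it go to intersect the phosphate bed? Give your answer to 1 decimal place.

141.7 m

Let the plane be z = a·E + b·N + c.
Outcrop 12−Outcrop 11: 657a − 409b = −366.9;  Outcrop 13−Outcrop 11: −172a − 766b = 659.6.
Solving gives a = −0.960272, b = −0.645474.
Then c = 169.3 − a·148 − b·780 = 814.89.
At (1060, 251): z_contact = −1017.89 − 162.01 + 814.89 = -365.01 m.
Depth below ground = -223.3 − (-365.01) = 141.7 m.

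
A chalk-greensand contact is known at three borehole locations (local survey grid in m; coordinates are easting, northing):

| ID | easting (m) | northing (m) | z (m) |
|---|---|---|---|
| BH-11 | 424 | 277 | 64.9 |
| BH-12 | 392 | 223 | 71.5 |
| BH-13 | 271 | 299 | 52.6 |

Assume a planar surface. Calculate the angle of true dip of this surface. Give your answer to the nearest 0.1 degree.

9.5°

Two edge vectors: BH-11→BH-12 = (-32, -54, 6.6), BH-11→BH-13 = (-153, 22, -12.3).
Normal n = (BH-11→BH-12) × (BH-11→BH-13) = (519, -1403.4, -8966).
So ∂z/∂easting = −n_x/n_z = 0.05789 and ∂z/∂northing = −n_y/n_z = −0.15652.
Gradient magnitude |∇z| = √(a² + b²) = √(0.00335 + 0.02450) = 0.16689.
True dip = arctan(0.16689) = 9.5°, dipping toward NNW (azimuth ≈ 340°).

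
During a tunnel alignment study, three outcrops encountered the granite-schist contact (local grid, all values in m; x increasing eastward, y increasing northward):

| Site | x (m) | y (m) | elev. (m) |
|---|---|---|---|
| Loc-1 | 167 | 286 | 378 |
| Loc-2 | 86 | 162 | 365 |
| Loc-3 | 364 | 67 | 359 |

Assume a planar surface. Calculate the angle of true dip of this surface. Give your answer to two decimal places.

Two edge vectors: Loc-1→Loc-2 = (-81, -124, -13), Loc-1→Loc-3 = (197, -219, -19).
Normal n = (Loc-1→Loc-2) × (Loc-1→Loc-3) = (-491, -4100, 42167).
So ∂z/∂x = −n_x/n_z = 0.01164 and ∂z/∂y = −n_y/n_z = 0.09723.
Gradient magnitude |∇z| = √(a² + b²) = √(0.00014 + 0.00945) = 0.09793.
True dip = arctan(0.09793) = 5.59°, dipping toward S (azimuth ≈ 187°).

5.59°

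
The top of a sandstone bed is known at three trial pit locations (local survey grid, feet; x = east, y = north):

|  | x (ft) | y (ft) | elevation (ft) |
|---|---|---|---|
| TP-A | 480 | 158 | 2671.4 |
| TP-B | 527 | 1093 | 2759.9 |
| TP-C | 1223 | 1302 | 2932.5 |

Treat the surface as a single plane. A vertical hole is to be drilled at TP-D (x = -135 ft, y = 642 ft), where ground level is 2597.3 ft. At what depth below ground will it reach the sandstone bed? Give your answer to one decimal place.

22.6 ft

Two edge vectors: TP-A→TP-B = (47, 935, 88.5), TP-A→TP-C = (743, 1144, 261.1).
Normal n = (TP-A→TP-B) × (TP-A→TP-C) = (142884.5, 53483.8, -640937).
So ∂z/∂x = −n_x/n_z = 0.222931 and ∂z/∂y = −n_y/n_z = 0.083446.
Intercept c from TP-A: 2671.4 − 107.01 − 13.18 = 2551.21.
At (-135, 642): z_contact = −30.10 + 53.57 + 2551.21 = 2574.69 ft.
Depth below ground = 2597.3 − 2574.69 = 22.6 ft.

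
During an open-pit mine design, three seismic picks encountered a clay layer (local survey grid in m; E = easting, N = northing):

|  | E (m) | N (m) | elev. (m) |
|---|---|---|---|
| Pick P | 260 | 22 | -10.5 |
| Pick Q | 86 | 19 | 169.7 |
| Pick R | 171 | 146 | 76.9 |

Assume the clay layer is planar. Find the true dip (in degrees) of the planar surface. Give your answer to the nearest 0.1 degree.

46.0°

Let the plane be z = a·E + b·N + c.
Pick Q−Pick P: −174a − 3b = 180.2;  Pick R−Pick P: −89a + 124b = 87.4.
Solving gives a = −1.03498, b = −0.03801.
Gradient magnitude |∇z| = √(a² + b²) = √(1.07118 + 0.00144) = 1.03567.
True dip = arctan(1.03567) = 46.0°, dipping toward E (azimuth ≈ 088°).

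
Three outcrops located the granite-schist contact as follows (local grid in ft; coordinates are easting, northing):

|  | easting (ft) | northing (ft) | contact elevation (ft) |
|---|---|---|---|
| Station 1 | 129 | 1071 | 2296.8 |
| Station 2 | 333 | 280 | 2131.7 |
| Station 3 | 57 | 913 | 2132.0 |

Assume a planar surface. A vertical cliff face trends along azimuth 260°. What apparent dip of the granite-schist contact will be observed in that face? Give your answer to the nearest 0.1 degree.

51.1°

Let the plane be z = a·easting + b·northing + c.
Station 2−Station 1: 204a − 791b = −165.1;  Station 3−Station 1: −72a − 158b = −164.8.
Solving gives a = 1.16917, b = 0.51025.
Unit vector along 260° is (sin 260°, cos 260°) = (-0.9848, -0.1736).
Slope in that direction = a·(-0.9848) + b·(-0.1736) = −1.24001.
Apparent dip = arctan|1.24001| = 51.1° (true dip is 51.9°, so apparent ≤ true as expected).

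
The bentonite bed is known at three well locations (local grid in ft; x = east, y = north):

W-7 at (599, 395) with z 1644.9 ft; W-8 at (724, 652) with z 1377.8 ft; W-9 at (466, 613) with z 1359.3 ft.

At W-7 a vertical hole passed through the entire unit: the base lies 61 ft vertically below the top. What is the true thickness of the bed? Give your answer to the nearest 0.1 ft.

39.3 ft

Two edge vectors: W-7→W-8 = (125, 257, -267.1), W-7→W-9 = (-133, 218, -285.6).
Normal n = (W-7→W-8) × (W-7→W-9) = (-15171.4, 71224.3, 61431).
So ∂z/∂x = −n_x/n_z = 0.24697 and ∂z/∂y = −n_y/n_z = −1.15942.
|∇z| = √(a²+b²) = 1.18543, so dip δ = arctan(1.18543) = 49.85°.
True thickness = vertical thickness × cos δ = 61 × cos 49.85° = 39.3 ft.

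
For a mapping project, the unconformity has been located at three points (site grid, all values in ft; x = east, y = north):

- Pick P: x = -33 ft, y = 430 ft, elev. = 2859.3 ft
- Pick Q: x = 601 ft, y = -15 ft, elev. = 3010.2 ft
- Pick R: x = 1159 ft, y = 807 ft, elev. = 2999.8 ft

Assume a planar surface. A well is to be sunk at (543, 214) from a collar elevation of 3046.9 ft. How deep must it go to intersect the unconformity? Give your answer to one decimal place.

72.7 ft

Let the plane be z = a·x + b·y + c.
Pick Q−Pick P: 634a − 445b = 150.9;  Pick R−Pick P: 1192a + 377b = 140.5.
Solving gives a = 0.155189, b = −0.118000.
Then c = 2859.3 − a·-33 − b·430 = 2915.16.
At (543, 214): z_contact = 84.27 − 25.25 + 2915.16 = 2974.18 ft.
Depth below ground = 3046.9 − 2974.18 = 72.7 ft.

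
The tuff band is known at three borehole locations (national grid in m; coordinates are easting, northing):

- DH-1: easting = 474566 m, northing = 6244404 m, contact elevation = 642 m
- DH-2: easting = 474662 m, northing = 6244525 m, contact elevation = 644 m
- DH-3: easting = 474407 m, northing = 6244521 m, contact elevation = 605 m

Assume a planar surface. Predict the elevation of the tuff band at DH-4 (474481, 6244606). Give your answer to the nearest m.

Let the plane be z = a·easting + b·northing + c.
DH-2−DH-1: 96a + 121b = 2;  DH-3−DH-1: −159a + 117b = −37.
Solving gives a = 0.15460602, b = −0.10613370.
Then c = 642 − a·474566 − b·6244404 = 590012.95.
At (474481, 6244606): z = 73357.6 − 662763.1 + 590012.95 = 607.4 m.

607 m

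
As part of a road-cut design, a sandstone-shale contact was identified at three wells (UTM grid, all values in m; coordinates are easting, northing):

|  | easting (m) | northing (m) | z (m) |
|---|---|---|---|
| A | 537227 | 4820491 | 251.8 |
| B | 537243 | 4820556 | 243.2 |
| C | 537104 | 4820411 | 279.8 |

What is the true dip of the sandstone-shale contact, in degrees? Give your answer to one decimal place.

Let the plane be z = a·easting + b·northing + c.
B−A: 16a + 65b = −8.6;  C−A: −123a − 80b = 28.
Solving gives a = −0.16858, b = −0.09081.
Gradient magnitude |∇z| = √(a² + b²) = √(0.02842 + 0.00825) = 0.19148.
True dip = arctan(0.19148) = 10.8°, dipping toward ENE (azimuth ≈ 062°).

10.8°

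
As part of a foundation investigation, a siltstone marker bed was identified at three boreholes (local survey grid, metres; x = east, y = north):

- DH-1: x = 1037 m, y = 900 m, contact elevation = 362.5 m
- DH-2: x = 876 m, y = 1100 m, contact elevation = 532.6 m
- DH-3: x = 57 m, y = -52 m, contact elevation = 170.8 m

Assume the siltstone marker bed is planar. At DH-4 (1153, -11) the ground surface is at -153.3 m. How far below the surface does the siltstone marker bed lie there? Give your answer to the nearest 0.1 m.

Two edge vectors: DH-1→DH-2 = (-161, 200, 170.1), DH-1→DH-3 = (-980, -952, -191.7).
Normal n = (DH-1→DH-2) × (DH-1→DH-3) = (123595.2, -197561.7, 349272).
So ∂z/∂x = −n_x/n_z = −0.353865 and ∂z/∂y = −n_y/n_z = 0.565639.
Intercept c from DH-1: 362.5 + 366.96 − 509.07 = 220.38.
At (1153, -11): z_contact = −408.01 − 6.22 + 220.38 = -193.85 m.
Depth below ground = -153.3 − (-193.85) = 40.5 m.

40.5 m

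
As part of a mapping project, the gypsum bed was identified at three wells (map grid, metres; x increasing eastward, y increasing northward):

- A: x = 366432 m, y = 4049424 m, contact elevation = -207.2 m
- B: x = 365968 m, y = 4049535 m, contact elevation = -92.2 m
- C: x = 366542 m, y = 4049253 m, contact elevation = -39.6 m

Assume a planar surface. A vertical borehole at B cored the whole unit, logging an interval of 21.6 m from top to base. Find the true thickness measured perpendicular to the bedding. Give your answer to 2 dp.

12.19 m

Two edge vectors: A→B = (-464, 111, 115), A→C = (110, -171, 167.6).
Normal n = (A→B) × (A→C) = (38268.6, 90416.4, 67134).
So ∂z/∂x = −n_x/n_z = −0.57003 and ∂z/∂y = −n_y/n_z = −1.34680.
|∇z| = √(a²+b²) = 1.46247, so dip δ = arctan(1.46247) = 55.64°.
True thickness = vertical thickness × cos δ = 21.6 × cos 55.64° = 12.19 m.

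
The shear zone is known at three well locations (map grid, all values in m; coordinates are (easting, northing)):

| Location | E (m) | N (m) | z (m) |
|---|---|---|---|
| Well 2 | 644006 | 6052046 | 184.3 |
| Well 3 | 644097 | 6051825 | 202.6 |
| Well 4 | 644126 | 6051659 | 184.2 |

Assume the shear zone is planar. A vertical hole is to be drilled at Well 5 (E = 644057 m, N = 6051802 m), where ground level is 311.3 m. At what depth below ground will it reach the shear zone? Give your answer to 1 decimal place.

Two edge vectors: Well 2→Well 3 = (91, -221, 18.3), Well 2→Well 4 = (120, -387, -0.1).
Normal n = (Well 2→Well 3) × (Well 2→Well 4) = (7104.2, 2205.1, -8697).
So ∂z/∂E = −n_x/n_z = 0.816856387 and ∂z/∂N = −n_y/n_z = 0.253547200.
Intercept c from Well 2: 184.3 − 526060.41 − 1534479.32 = −2060355.43.
At (644057, 6051802): z_contact = 526102.07 + 1534417.45 − 2060355.43 = 164.09 m.
Depth below ground = 311.3 − 164.09 = 147.2 m.

147.2 m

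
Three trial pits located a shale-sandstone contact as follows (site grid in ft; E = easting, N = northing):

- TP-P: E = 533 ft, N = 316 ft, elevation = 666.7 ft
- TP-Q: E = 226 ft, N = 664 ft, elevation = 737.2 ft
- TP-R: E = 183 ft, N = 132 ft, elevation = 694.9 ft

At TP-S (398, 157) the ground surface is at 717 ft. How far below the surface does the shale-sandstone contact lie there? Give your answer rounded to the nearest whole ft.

47 ft

Two edge vectors: TP-P→TP-Q = (-307, 348, 70.5), TP-P→TP-R = (-350, -184, 28.2).
Normal n = (TP-P→TP-Q) × (TP-P→TP-R) = (22785.6, -16017.6, 178288).
So ∂z/∂E = −n_x/n_z = −0.12780 and ∂z/∂N = −n_y/n_z = 0.08984.
Intercept c from TP-P: 666.7 + 68.12 − 28.39 = 706.43.
At (398, 157): z_contact = −50.9 + 14.1 + 706.43 = 669.7 ft.
Depth below ground = 717 − 669.7 = 47 ft.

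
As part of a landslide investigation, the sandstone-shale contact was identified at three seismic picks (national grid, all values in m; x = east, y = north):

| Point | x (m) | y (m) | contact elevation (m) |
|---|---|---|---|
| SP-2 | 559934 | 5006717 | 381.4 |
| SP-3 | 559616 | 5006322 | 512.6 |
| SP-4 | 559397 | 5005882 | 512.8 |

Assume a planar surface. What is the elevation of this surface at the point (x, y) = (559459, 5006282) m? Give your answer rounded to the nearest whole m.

Let the plane be z = a·x + b·y + c.
SP-3−SP-2: −318a − 395b = 131.2;  SP-4−SP-2: −537a − 835b = 131.4.
Solving gives a = −1.07926612, b = 0.53672564.
Then c = 381.4 − a·559934 − b·5006717 = −2082534.18.
At (559459, 5006282): z = −603805.1 + 2686999.9 − 2082534.18 = 660.6 m.

661 m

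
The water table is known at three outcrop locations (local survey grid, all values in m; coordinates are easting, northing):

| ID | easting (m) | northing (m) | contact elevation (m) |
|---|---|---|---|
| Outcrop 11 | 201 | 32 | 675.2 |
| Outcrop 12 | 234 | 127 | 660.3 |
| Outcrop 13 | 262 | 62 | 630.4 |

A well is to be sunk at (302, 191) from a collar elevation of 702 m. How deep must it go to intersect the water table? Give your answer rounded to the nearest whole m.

88 m

Two edge vectors: Outcrop 11→Outcrop 12 = (33, 95, -14.9), Outcrop 11→Outcrop 13 = (61, 30, -44.8).
Normal n = (Outcrop 11→Outcrop 12) × (Outcrop 11→Outcrop 13) = (-3809, 569.5, -4805).
So ∂z/∂easting = −n_x/n_z = −0.79272 and ∂z/∂northing = −n_y/n_z = 0.11852.
Intercept c from Outcrop 11: 675.2 + 159.34 − 3.79 = 830.74.
At (302, 191): z_contact = −239.4 + 22.6 + 830.74 = 614.0 m.
Depth below ground = 702 − 614.0 = 88 m.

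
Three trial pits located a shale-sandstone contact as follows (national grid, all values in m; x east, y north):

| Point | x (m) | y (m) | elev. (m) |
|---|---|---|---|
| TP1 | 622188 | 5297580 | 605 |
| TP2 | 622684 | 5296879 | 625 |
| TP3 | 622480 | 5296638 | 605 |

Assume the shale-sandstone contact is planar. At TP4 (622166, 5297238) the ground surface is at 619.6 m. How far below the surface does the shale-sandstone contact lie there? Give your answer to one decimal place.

Two edge vectors: TP1→TP2 = (496, -701, 20), TP1→TP3 = (292, -942, 0).
Normal n = (TP1→TP2) × (TP1→TP3) = (18840, 5840, -262540).
So ∂z/∂x = −n_x/n_z = 0.071760494 and ∂z/∂y = −n_y/n_z = 0.022244229.
Intercept c from TP1: 605 − 44648.52 − 117840.59 = −161884.10.
At (622166, 5297238): z_contact = 44646.94 + 117832.98 − 161884.10 = 595.81 m.
Depth below ground = 619.6 − 595.81 = 23.8 m.

23.8 m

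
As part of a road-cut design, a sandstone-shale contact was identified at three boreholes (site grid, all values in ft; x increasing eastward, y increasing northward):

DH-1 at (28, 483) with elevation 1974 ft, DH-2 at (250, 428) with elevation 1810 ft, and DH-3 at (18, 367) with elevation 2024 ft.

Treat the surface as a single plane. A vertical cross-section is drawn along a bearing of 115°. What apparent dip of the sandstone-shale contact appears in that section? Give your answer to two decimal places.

30.89°

Two edge vectors: DH-1→DH-2 = (222, -55, -164), DH-1→DH-3 = (-10, -116, 50).
Normal n = (DH-1→DH-2) × (DH-1→DH-3) = (-21774, -9460, -26302).
So ∂z/∂x = −n_x/n_z = −0.82785 and ∂z/∂y = −n_y/n_z = −0.35967.
Unit vector along 115° is (sin 115°, cos 115°) = (0.9063, -0.4226).
Slope in that direction = a·(0.9063) + b·(-0.4226) = −0.59828.
Apparent dip = arctan|0.59828| = 30.89° (true dip is 42.1°, so apparent ≤ true as expected).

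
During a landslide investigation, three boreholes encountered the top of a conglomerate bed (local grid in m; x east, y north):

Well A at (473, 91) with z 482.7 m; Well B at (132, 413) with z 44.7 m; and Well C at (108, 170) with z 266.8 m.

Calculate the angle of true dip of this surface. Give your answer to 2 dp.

Let the plane be z = a·x + b·y + c.
Well B−Well A: −341a + 322b = −438;  Well C−Well A: −365a + 79b = −215.9.
Solving gives a = 0.38544, b = −0.95206.
Gradient magnitude |∇z| = √(a² + b²) = √(0.14857 + 0.90642) = 1.02713.
True dip = arctan(1.02713) = 45.77°, dipping toward NNW (azimuth ≈ 338°).

45.77°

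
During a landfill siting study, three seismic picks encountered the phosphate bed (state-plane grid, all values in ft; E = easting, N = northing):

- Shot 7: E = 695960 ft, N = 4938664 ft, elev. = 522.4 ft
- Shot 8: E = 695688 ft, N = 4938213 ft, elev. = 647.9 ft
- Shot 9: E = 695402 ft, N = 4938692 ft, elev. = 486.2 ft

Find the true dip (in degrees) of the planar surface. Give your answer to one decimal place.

Let the plane be z = a·E + b·N + c.
Shot 8−Shot 7: −272a − 451b = 125.5;  Shot 9−Shot 7: −558a + 28b = −36.2.
Solving gives a = 0.04942, b = −0.30807.
Gradient magnitude |∇z| = √(a² + b²) = √(0.00244 + 0.09491) = 0.31201.
True dip = arctan(0.31201) = 17.3°, dipping toward N (azimuth ≈ 351°).

17.3°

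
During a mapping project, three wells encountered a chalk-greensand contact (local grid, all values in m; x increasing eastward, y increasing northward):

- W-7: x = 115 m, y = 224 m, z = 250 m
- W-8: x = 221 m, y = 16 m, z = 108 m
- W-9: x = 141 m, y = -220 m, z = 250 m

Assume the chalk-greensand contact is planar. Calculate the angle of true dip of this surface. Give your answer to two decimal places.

56.59°

Two edge vectors: W-7→W-8 = (106, -208, -142), W-7→W-9 = (26, -444, 0).
Normal n = (W-7→W-8) × (W-7→W-9) = (-63048, -3692, -41656).
So ∂z/∂x = −n_x/n_z = −1.51354 and ∂z/∂y = −n_y/n_z = −0.08863.
Gradient magnitude |∇z| = √(a² + b²) = √(2.29080 + 0.00786) = 1.51613.
True dip = arctan(1.51613) = 56.59°, dipping toward E (azimuth ≈ 087°).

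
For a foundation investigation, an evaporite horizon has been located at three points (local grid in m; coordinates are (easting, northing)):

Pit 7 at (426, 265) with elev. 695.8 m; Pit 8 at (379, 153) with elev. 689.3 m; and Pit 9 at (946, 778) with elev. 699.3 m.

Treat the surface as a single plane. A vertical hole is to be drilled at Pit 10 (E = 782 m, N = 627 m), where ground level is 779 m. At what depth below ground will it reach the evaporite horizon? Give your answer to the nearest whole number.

80 m

Let the plane be z = a·E + b·N + c.
Pit 8−Pit 7: −47a − 112b = −6.5;  Pit 9−Pit 7: 520a + 513b = 3.5.
Solving gives a = −0.08622, b = 0.09422.
Then c = 695.8 − a·426 − b·265 = 707.56.
At (782, 627): z_contact = −67.4 + 59.1 + 707.56 = 699.2 m.
Depth below ground = 779 − 699.2 = 80 m.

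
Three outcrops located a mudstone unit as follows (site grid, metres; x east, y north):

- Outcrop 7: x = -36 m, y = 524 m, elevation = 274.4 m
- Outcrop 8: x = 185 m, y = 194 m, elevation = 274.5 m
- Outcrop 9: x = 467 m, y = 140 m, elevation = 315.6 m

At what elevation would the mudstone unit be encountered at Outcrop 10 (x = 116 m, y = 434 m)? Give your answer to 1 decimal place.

289.8 m

Let the plane be z = a·x + b·y + c.
Outcrop 8−Outcrop 7: 221a − 330b = 0.1;  Outcrop 9−Outcrop 7: 503a − 384b = 41.2.
Solving gives a = 0.16712, b = 0.11162.
Then c = 274.4 − a·-36 − b·524 = 221.93.
At (116, 434): z = 19.4 + 48.4 + 221.93 = 289.8 m.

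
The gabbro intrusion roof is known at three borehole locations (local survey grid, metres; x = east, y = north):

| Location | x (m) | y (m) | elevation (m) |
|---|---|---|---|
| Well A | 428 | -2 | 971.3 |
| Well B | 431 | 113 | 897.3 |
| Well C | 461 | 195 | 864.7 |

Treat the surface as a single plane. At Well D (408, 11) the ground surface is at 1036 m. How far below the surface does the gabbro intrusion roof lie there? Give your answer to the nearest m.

Two edge vectors: Well A→Well B = (3, 115, -74), Well A→Well C = (33, 197, -106.6).
Normal n = (Well A→Well B) × (Well A→Well C) = (2319, -2122.2, -3204).
So ∂z/∂x = −n_x/n_z = 0.72378 and ∂z/∂y = −n_y/n_z = −0.66236.
Intercept c from Well A: 971.3 − 309.78 − 1.32 = 660.20.
At (408, 11): z_contact = 295.3 − 7.3 + 660.20 = 948.2 m.
Depth below ground = 1036 − 948.2 = 88 m.

88 m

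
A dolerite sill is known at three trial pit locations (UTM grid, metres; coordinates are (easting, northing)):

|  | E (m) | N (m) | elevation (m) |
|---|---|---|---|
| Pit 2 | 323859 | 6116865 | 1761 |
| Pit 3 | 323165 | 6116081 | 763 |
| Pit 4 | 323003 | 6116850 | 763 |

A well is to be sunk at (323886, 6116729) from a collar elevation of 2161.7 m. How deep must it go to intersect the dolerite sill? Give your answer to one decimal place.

Two edge vectors: Pit 2→Pit 3 = (-694, -784, -998), Pit 2→Pit 4 = (-856, -15, -998).
Normal n = (Pit 2→Pit 3) × (Pit 2→Pit 4) = (767462, 161676, -660694).
So ∂z/∂E = −n_x/n_z = 1.161599772 and ∂z/∂N = −n_y/n_z = 0.244706324.
Intercept c from Pit 2: 1761 − 376194.54 − 1496835.55 = −1871269.09.
At (323886, 6116729): z_contact = 376225.90 + 1496802.27 − 1871269.09 = 1759.08 m.
Depth below ground = 2161.7 − 1759.08 = 402.6 m.

402.6 m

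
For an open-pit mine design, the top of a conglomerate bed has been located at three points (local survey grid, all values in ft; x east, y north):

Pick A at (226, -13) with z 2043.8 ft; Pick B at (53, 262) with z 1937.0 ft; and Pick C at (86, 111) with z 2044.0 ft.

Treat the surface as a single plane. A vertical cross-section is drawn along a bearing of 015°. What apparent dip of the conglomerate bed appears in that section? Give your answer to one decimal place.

Two edge vectors: Pick A→Pick B = (-173, 275, -106.8), Pick A→Pick C = (-140, 124, 0.2).
Normal n = (Pick A→Pick B) × (Pick A→Pick C) = (13298.2, 14986.6, 17048).
So ∂z/∂x = −n_x/n_z = −0.78004 and ∂z/∂y = −n_y/n_z = −0.87908.
Unit vector along 015° is (sin 15°, cos 15°) = (0.2588, 0.9659).
Slope in that direction = a·(0.2588) + b·(0.9659) = −1.05102.
Apparent dip = arctan|1.05102| = 46.4° (true dip is 49.6°, so apparent ≤ true as expected).

46.4°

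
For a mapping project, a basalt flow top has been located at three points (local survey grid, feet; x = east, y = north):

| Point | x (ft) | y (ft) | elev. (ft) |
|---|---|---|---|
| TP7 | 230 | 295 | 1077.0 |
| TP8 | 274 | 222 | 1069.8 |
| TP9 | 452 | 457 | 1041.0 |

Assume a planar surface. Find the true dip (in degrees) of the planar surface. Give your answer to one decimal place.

9.2°

Let the plane be z = a·x + b·y + c.
TP8−TP7: 44a − 73b = −7.2;  TP9−TP7: 222a + 162b = −36.
Solving gives a = −0.16261, b = 0.00062.
Gradient magnitude |∇z| = √(a² + b²) = √(0.02644 + 0.00000) = 0.16261.
True dip = arctan(0.16261) = 9.2°, dipping toward E (azimuth ≈ 090°).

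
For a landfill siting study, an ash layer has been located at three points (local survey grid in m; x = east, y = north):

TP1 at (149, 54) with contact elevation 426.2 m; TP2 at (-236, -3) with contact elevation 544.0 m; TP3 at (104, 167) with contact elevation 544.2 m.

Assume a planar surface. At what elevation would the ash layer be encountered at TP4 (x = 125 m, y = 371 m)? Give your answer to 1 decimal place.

Two edge vectors: TP1→TP2 = (-385, -57, 117.8), TP1→TP3 = (-45, 113, 118).
Normal n = (TP1→TP2) × (TP1→TP3) = (-20037.4, 40129, -46070).
So ∂z/∂x = −n_x/n_z = −0.43493 and ∂z/∂y = −n_y/n_z = 0.87104.
Intercept c from TP1: 426.2 + 64.81 − 47.04 = 443.97.
At (125, 371): z = −54.4 + 323.2 + 443.97 = 712.8 m.

712.8 m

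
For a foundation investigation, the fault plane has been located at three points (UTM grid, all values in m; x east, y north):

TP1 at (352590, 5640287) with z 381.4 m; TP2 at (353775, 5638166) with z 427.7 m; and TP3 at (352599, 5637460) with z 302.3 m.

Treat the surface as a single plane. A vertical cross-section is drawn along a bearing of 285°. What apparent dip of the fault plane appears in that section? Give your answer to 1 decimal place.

4.5°

Two edge vectors: TP1→TP2 = (1185, -2121, 46.3), TP1→TP3 = (9, -2827, -79.1).
Normal n = (TP1→TP2) × (TP1→TP3) = (298661.2, 94150.2, -3330906).
So ∂z/∂x = −n_x/n_z = 0.08966 and ∂z/∂y = −n_y/n_z = 0.02827.
Unit vector along 285° is (sin 285°, cos 285°) = (-0.9659, 0.2588).
Slope in that direction = a·(-0.9659) + b·(0.2588) = −0.07929.
Apparent dip = arctan|0.07929| = 4.5° (true dip is 5.4°, so apparent ≤ true as expected).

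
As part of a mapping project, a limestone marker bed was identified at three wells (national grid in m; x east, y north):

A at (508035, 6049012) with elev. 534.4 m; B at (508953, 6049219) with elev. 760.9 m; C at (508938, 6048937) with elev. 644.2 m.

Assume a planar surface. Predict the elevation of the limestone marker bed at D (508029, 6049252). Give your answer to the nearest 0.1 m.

630.8 m

Two edge vectors: A→B = (918, 207, 226.5), A→C = (903, -75, 109.8).
Normal n = (A→B) × (A→C) = (39716.1, 103733.1, -255771).
So ∂z/∂x = −n_x/n_z = 0.155279918 and ∂z/∂y = −n_y/n_z = 0.405570217.
Intercept c from A: 534.4 − 78887.63 − 2453299.11 = −2531652.34.
At (508029, 6049252): z = 78886.7 + 2453396.4 − 2531652.34 = 630.8 m.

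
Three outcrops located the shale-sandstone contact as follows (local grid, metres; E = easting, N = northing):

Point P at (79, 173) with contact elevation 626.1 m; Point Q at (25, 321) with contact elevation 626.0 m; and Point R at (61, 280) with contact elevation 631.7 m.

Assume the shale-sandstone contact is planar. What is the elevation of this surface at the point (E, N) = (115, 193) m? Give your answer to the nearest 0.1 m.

Let the plane be z = a·E + b·N + c.
Point Q−Point P: −54a + 148b = −0.1;  Point R−Point P: −18a + 107b = 5.6.
Solving gives a = 0.26959, b = 0.09769.
Then c = 626.1 − a·79 − b·173 = 587.90.
At (115, 193): z = 31.0 + 18.9 + 587.90 = 637.8 m.

637.8 m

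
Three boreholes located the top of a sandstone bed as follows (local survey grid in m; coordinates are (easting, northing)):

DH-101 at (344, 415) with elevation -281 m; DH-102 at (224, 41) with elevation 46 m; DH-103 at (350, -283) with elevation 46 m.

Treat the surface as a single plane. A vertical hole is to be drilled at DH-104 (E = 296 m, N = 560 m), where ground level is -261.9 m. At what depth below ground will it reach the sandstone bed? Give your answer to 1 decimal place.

29.4 m

Let the plane be z = a·E + b·N + c.
DH-102−DH-101: −120a − 374b = 327;  DH-103−DH-101: 6a − 698b = 327.
Solving gives a = −1.23190, b = −0.47907.
Then c = -281 − a·344 − b·415 = 341.59.
At (296, 560): z_contact = −364.64 − 268.28 + 341.59 = -291.33 m.
Depth below ground = -261.9 − (-291.33) = 29.4 m.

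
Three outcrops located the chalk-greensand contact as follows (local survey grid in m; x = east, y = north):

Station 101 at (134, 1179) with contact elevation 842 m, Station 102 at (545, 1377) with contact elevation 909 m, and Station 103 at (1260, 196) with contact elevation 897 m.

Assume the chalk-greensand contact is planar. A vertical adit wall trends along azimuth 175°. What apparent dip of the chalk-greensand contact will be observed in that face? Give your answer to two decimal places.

Two edge vectors: Station 101→Station 102 = (411, 198, 67), Station 101→Station 103 = (1126, -983, 55).
Normal n = (Station 101→Station 102) × (Station 101→Station 103) = (76751, 52837, -626961).
So ∂z/∂x = −n_x/n_z = 0.12242 and ∂z/∂y = −n_y/n_z = 0.08427.
Unit vector along 175° is (sin 175°, cos 175°) = (0.0872, -0.9962).
Slope in that direction = a·(0.0872) + b·(-0.9962) = −0.07328.
Apparent dip = arctan|0.07328| = 4.19° (true dip is 8.5°, so apparent ≤ true as expected).

4.19°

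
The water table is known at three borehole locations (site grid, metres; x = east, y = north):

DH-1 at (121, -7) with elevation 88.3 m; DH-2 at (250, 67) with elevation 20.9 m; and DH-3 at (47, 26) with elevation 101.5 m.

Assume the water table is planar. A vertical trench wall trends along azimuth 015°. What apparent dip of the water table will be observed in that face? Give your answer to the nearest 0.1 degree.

22.3°

Two edge vectors: DH-1→DH-2 = (129, 74, -67.4), DH-1→DH-3 = (-74, 33, 13.2).
Normal n = (DH-1→DH-2) × (DH-1→DH-3) = (3201, 3284.8, 9733).
So ∂z/∂x = −n_x/n_z = −0.32888 and ∂z/∂y = −n_y/n_z = −0.33749.
Unit vector along 015° is (sin 15°, cos 15°) = (0.2588, 0.9659).
Slope in that direction = a·(0.2588) + b·(0.9659) = −0.41111.
Apparent dip = arctan|0.41111| = 22.3° (true dip is 25.2°, so apparent ≤ true as expected).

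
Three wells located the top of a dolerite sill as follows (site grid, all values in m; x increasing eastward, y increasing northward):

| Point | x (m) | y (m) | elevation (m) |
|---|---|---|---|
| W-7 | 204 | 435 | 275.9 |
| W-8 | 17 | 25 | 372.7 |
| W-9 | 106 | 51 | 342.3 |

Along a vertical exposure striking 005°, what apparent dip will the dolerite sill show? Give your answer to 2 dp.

6.83°

Let the plane be z = a·x + b·y + c.
W-8−W-7: −187a − 410b = 96.8;  W-9−W-7: −98a − 384b = 66.4.
Solving gives a = −0.31451, b = −0.09265.
Unit vector along 005° is (sin 5°, cos 5°) = (0.0872, 0.9962).
Slope in that direction = a·(0.0872) + b·(0.9962) = −0.11971.
Apparent dip = arctan|0.11971| = 6.83° (true dip is 18.2°, so apparent ≤ true as expected).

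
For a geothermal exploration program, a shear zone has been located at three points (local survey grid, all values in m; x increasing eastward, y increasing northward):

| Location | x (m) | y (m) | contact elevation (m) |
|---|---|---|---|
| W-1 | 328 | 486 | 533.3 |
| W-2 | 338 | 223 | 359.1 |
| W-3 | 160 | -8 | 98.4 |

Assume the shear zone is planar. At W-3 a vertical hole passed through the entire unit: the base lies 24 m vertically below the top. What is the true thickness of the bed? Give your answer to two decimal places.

Let the plane be z = a·x + b·y + c.
W-2−W-1: 10a − 263b = −174.2;  W-3−W-1: −168a − 494b = −434.9.
Solving gives a = 0.57658, b = 0.68428.
|∇z| = √(a²+b²) = 0.89481, so dip δ = arctan(0.89481) = 41.82°.
True thickness = vertical thickness × cos δ = 24 × cos 41.82° = 17.89 m.

17.89 m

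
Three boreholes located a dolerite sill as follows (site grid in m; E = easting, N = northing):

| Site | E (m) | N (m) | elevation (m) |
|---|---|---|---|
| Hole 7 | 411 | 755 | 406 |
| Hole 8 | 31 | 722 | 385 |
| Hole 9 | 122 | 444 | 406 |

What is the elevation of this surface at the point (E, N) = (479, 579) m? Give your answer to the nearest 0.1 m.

419.9 m

Two edge vectors: Hole 7→Hole 8 = (-380, -33, -21), Hole 7→Hole 9 = (-289, -311, 0).
Normal n = (Hole 7→Hole 8) × (Hole 7→Hole 9) = (-6531, 6069, 108643).
So ∂z/∂E = −n_x/n_z = 0.06011 and ∂z/∂N = −n_y/n_z = −0.05586.
Intercept c from Hole 7: 406 − 24.71 + 42.18 = 423.47.
At (479, 579): z = 28.8 − 32.3 + 423.47 = 419.9 m.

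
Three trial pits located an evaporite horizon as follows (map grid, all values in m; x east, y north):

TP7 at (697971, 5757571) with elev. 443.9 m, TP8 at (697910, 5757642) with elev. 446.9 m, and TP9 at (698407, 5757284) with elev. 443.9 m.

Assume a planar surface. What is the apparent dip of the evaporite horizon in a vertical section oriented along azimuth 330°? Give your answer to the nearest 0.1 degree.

Two edge vectors: TP7→TP8 = (-61, 71, 3), TP7→TP9 = (436, -287, 0).
Normal n = (TP7→TP8) × (TP7→TP9) = (861, 1308, -13449).
So ∂z/∂x = −n_x/n_z = 0.06402 and ∂z/∂y = −n_y/n_z = 0.09726.
Unit vector along 330° is (sin 330°, cos 330°) = (-0.5000, 0.8660).
Slope in that direction = a·(-0.5000) + b·(0.8660) = 0.05222.
Apparent dip = arctan|0.05222| = 3.0° (true dip is 6.6°, so apparent ≤ true as expected).

3.0°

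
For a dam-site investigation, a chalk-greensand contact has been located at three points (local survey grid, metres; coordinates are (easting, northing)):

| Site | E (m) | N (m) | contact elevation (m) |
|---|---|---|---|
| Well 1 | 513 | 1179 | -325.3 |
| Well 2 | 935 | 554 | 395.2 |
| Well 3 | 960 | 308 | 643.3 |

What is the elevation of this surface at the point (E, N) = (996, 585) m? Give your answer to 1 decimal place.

380.1 m

Two edge vectors: Well 1→Well 2 = (422, -625, 720.5), Well 1→Well 3 = (447, -871, 968.6).
Normal n = (Well 1→Well 2) × (Well 1→Well 3) = (22180.5, -86685.7, -88187).
So ∂z/∂E = −n_x/n_z = 0.251517 and ∂z/∂N = −n_y/n_z = −0.982976.
Intercept c from Well 1: -325.3 − 129.03 + 1158.93 = 704.60.
At (996, 585): z = 250.5 − 575.0 + 704.60 = 380.1 m.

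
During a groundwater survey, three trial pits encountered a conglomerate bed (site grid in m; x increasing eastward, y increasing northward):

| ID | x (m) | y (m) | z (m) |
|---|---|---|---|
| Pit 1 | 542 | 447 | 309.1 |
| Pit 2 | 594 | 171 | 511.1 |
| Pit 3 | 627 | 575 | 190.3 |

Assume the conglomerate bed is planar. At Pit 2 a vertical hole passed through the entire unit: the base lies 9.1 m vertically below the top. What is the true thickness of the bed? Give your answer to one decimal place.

7.1 m

Two edge vectors: Pit 1→Pit 2 = (52, -276, 202), Pit 1→Pit 3 = (85, 128, -118.8).
Normal n = (Pit 1→Pit 2) × (Pit 1→Pit 3) = (6932.8, 23347.6, 30116).
So ∂z/∂x = −n_x/n_z = −0.23020 and ∂z/∂y = −n_y/n_z = −0.77526.
|∇z| = √(a²+b²) = 0.80871, so dip δ = arctan(0.80871) = 38.96°.
True thickness = vertical thickness × cos δ = 9.1 × cos 38.96° = 7.1 m.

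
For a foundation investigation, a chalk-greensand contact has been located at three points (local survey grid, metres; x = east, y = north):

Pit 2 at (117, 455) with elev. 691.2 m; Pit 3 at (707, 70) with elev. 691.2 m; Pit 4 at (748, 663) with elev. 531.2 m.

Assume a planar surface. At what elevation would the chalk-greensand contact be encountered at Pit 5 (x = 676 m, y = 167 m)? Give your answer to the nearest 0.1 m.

Two edge vectors: Pit 2→Pit 3 = (590, -385, 0), Pit 2→Pit 4 = (631, 208, -160).
Normal n = (Pit 2→Pit 3) × (Pit 2→Pit 4) = (61600, 94400, 365655).
So ∂z/∂x = −n_x/n_z = −0.16846 and ∂z/∂y = −n_y/n_z = −0.25817.
Intercept c from Pit 2: 691.2 + 19.71 + 117.47 = 828.38.
At (676, 167): z = −113.9 − 43.1 + 828.38 = 671.4 m.

671.4 m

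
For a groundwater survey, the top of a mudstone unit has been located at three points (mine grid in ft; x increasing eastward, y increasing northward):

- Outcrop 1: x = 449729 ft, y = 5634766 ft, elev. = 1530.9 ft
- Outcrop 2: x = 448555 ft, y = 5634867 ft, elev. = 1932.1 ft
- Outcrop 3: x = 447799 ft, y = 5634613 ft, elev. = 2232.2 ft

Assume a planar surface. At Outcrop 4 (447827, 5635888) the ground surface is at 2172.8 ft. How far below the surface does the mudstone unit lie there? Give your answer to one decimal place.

117.3 ft

Two edge vectors: Outcrop 1→Outcrop 2 = (-1174, 101, 401.2), Outcrop 1→Outcrop 3 = (-1930, -153, 701.3).
Normal n = (Outcrop 1→Outcrop 2) × (Outcrop 1→Outcrop 3) = (132214.9, 49010.2, 374552).
So ∂z/∂x = −n_x/n_z = −0.352994778 and ∂z/∂y = −n_y/n_z = −0.130850189.
Intercept c from Outcrop 1: 1530.9 + 158751.99 + 737310.20 = 897593.08.
At (447827, 5635888): z_contact = −158080.59 − 737457.01 + 897593.08 = 2055.48 ft.
Depth below ground = 2172.8 − 2055.48 = 117.3 ft.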